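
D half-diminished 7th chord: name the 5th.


Half-diminished 7th chord = root + minor 3rd + diminished 5th + minor 7th
Seventh chords stack in thirds, so the letter names are D-F-A-C
Root: D
Minor 3rd above D: F
Diminished 5th above D: Ab
Minor 7th above D: C
The 5th = Ab


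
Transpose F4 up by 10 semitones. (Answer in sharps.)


Working:
F4: chromatic position 5 in octave 4 → absolute = 4×12 + 5 = 53
Transpose up 10: 53 + 10 = 63
63 = 5×12 + 3 → D# in octave 5
Result = D#5


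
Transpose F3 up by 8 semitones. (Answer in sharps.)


Working:
F3: chromatic position 5 in octave 3 → absolute = 3×12 + 5 = 41
Transpose up 8: 41 + 8 = 49
49 = 4×12 + 1 → C# in octave 4
Result = C#4


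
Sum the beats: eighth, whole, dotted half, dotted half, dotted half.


Beat values:
  eighth = 0.5 beats
  whole = 4 beats
  dotted half = 3 beats
  dotted half = 3 beats
  dotted half = 3 beats
Sum = 0.5 + 4 + 3 + 3 + 3
= 13.5 beats


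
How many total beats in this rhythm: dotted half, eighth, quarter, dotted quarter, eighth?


Beat values:
  dotted half = 3 beats
  eighth = 0.5 beats
  quarter = 1 beat
  dotted quarter = 1.5 beats
  eighth = 0.5 beats
Sum = 3 + 0.5 + 1 + 1.5 + 0.5
= 6.5 beats


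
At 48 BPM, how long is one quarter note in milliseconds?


Working:
One quarter-note beat = 60000 / BPM = 60000 / 48 ms
Duration = 60000 / 48
= 1250.0 ms


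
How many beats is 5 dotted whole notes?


Base whole note = 4 beats
Dot 1 adds half the previous value: +2
One dotted whole = 4 + 2 = 6
5 of them = 5 × 6 = 30
= 30 beats


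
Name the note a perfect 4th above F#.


Solution.
A 4th spans 4 letter names, so from F we land on B
A perfect 4th = 5 semitones above F#
Spell B at that pitch: B
= B


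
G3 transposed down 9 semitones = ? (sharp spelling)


Solution.
G3: chromatic position 7 in octave 3 → absolute = 3×12 + 7 = 43
Transpose down 9: 43 - 9 = 34
34 = 2×12 + 10 → A# in octave 2
Result = A#2


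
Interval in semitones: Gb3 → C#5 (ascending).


Step by step:
Absolute semitone position = octave×12 + chromatic position
Gb3: 3×12 + 6 = 42
C#5: 5×12 + 1 = 61
Difference = 61 - 42 = 19
= 19 semitones


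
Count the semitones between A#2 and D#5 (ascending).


Step by step:
Absolute semitone position = octave×12 + chromatic position
A#2: 2×12 + 10 = 34
D#5: 5×12 + 3 = 63
Difference = 63 - 34 = 29
= 29 semitones


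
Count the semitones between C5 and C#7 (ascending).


Reasoning:
Absolute semitone position = octave×12 + chromatic position
C5: 5×12 + 0 = 60
C#7: 7×12 + 1 = 85
Difference = 85 - 60 = 25
= 25 semitones


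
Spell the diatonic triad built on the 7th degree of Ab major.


Ab major scale: Ab Bb C Db Eb F G
Diatonic triad on degree 7 stacks scale notes 7, 2, 4: G Bb Db
G→Bb = 3 semitones; G→Db = 6 semitones → diminished triad
= G Bb Db (diminished)


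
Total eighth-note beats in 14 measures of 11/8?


Working:
Time signature 11/8: the bottom number 8 means the eighth note gets one count
The top number 11 means 11 eighth-note beats per measure
Total = 11 × 14 measures
= 154 eighth-note beats


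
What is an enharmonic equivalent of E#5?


Working:
Enharmonic notes sound the same pitch but are spelled with different letter names
E# and F name the same pitch class
= F5


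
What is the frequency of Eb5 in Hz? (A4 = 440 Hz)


f = 440 × 2^(n/12) where n = semitones from A4
Eb5: 6 semitones from A4
f = 440 × 2^(6/12)
f = 622.25 Hz


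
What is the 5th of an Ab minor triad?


Minor triad = root + minor 3rd (3 semitones) + perfect 5th (7 semitones)
A triad on Ab stacks thirds, so the chord tones use letter names A-C-E
Root: Ab
Minor 3rd above Ab: Cb
Perfect 5th above Ab: Eb
The 5th = Eb


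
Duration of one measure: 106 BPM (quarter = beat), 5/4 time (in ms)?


Solution.
Quarter-note beat duration = 60000 / 106 ms
Beats per measure (5/4) = 5
One measure = 5 × 60000 / 106 = 300000 / 106 ms
= 2830.2 ms


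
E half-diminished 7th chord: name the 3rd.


Half-diminished 7th chord = root + minor 3rd + diminished 5th + minor 7th
Seventh chords stack in thirds, so the letter names are E-G-B-D
Root: E
Minor 3rd above E: G
Diminished 5th above E: Bb
Minor 7th above E: D
The 3rd = G


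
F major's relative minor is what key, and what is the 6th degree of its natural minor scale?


The relative minor shares the major's key signature and starts on its 6th degree
6th degree = a major 6th above the tonic; a major 6th above F is D
→ relative minor of F major is D minor
D natural minor scale: D E F G A Bb C
= D minor; 6th degree = Bb


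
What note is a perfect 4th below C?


Reasoning:
A 4th spans 4 letter names, so from C we land on G
A perfect 4th = 5 semitones below C
Spell G at that pitch: G
= G


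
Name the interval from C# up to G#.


Letter names: C → G spans 5 letter names → a 5th
Semitones: C# → G# = 7 half-steps
A 5th of 7 semitones is a perfect 5th
= perfect 5th


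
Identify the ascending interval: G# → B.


Let's work it out.
Letter names: G → B spans 3 letter names → a 3rd
Semitones: G# → B = 3 half-steps
A 3rd of 3 semitones is a minor 3rd
= minor 3rd


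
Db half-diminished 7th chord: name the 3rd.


Half-diminished 7th chord = root + minor 3rd + diminished 5th + minor 7th
Seventh chords stack in thirds, so the letter names are D-F-A-C
Root: Db
Minor 3rd above Db: Fb
Diminished 5th above Db: Abb
Minor 7th above Db: Cb
The 3rd = Fb


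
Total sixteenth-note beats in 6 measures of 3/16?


Step by step:
Time signature 3/16: the bottom number 16 means the sixteenth note gets one count
The top number 3 means 3 sixteenth-note beats per measure
Total = 3 × 6 measures
= 18 sixteenth-note beats


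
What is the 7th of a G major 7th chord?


Working:
Major 7th chord = root + major 3rd + perfect 5th + major 7th
Seventh chords stack in thirds, so the letter names are G-B-D-F
Root: G
Major 3rd above G: B
Perfect 5th above G: D
Major 7th above G: F#
The 7th = F#


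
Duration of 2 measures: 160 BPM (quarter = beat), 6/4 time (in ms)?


Reasoning:
Quarter-note beat duration = 60000 / 160 ms
Beats per measure (6/4) = 6
One measure = 6 × 60000 / 160 = 360000 / 160 ms
2 measures = 2 × 360000 / 160 = 720000 / 160
= 4500.0 ms


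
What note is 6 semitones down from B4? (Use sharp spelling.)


Reasoning:
B4: chromatic position 11 in octave 4 → absolute = 4×12 + 11 = 59
Transpose down 6: 59 - 6 = 53
53 = 4×12 + 5 → F in octave 4
Result = F4


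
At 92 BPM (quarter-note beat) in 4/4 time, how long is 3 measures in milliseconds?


Quarter-note beat duration = 60000 / 92 ms
Beats per measure (4/4) = 4
One measure = 4 × 60000 / 92 = 240000 / 92 ms
3 measures = 3 × 240000 / 92 = 720000 / 92
= 7826.1 ms


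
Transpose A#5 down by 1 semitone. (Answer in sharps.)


Let's work it out.
A#5: chromatic position 10 in octave 5 → absolute = 5×12 + 10 = 70
Transpose down 1: 70 - 1 = 69
69 = 5×12 + 9 → A in octave 5
Result = A5


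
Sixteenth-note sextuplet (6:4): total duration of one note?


Let's work it out.
Sextuplet: 6 notes occupy the space of 4 sixteenth notes
Space = 4 × 1/4 = 1 beat
Each sextuplet note = 1 / 6 = 1/6 beats
= 1/6 beats


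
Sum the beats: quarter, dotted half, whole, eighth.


Beat values:
  quarter = 1 beat
  dotted half = 3 beats
  whole = 4 beats
  eighth = 0.5 beats
Sum = 1 + 3 + 4 + 0.5
= 8.5 beats


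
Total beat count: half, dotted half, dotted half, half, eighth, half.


Working:
Beat values:
  half = 2 beats
  dotted half = 3 beats
  dotted half = 3 beats
  half = 2 beats
  eighth = 0.5 beats
  half = 2 beats
Sum = 2 + 3 + 3 + 2 + 0.5 + 2
= 12.5 beats


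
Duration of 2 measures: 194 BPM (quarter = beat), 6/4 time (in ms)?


Step by step:
Quarter-note beat duration = 60000 / 194 ms
Beats per measure (6/4) = 6
One measure = 6 × 60000 / 194 = 360000 / 194 ms
2 measures = 2 × 360000 / 194 = 720000 / 194
= 3711.3 ms


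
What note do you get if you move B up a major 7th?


major 7th: 7 letter names, 11 semitones
Letter: B + 6 → A
Pitch: B + 11 semitones, spelled as an A → A#
= A#


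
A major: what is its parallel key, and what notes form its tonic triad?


Solution.
Parallel keys share the same tonic but differ in mode
A major → parallel is A minor
Tonic triad of A minor = A C E
= A minor; triad = A C E


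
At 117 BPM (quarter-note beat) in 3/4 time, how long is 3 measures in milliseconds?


Working:
Quarter-note beat duration = 60000 / 117 ms
Beats per measure (3/4) = 3
One measure = 3 × 60000 / 117 = 180000 / 117 ms
3 measures = 3 × 180000 / 117 = 540000 / 117
= 4615.4 ms


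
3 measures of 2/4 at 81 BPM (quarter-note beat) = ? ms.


Solution.
Quarter-note beat duration = 60000 / 81 ms
Beats per measure (2/4) = 2
One measure = 2 × 60000 / 81 = 120000 / 81 ms
3 measures = 3 × 120000 / 81 = 360000 / 81
= 4444.4 ms


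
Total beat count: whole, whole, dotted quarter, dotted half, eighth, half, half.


Let's work it out.
Beat values:
  whole = 4 beats
  whole = 4 beats
  dotted quarter = 1.5 beats
  dotted half = 3 beats
  eighth = 0.5 beats
  half = 2 beats
  half = 2 beats
Sum = 4 + 4 + 1.5 + 3 + 0.5 + 2 + 2
= 17 beats


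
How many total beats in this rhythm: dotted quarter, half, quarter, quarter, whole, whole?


Reasoning:
Beat values:
  dotted quarter = 1.5 beats
  half = 2 beats
  quarter = 1 beat
  quarter = 1 beat
  whole = 4 beats
  whole = 4 beats
Sum = 1.5 + 2 + 1 + 1 + 4 + 4
= 13.5 beats


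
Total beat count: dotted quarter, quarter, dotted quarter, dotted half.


Beat values:
  dotted quarter = 1.5 beats
  quarter = 1 beat
  dotted quarter = 1.5 beats
  dotted half = 3 beats
Sum = 1.5 + 1 + 1.5 + 3
= 7 beats


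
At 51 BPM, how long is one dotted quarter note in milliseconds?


Let's work it out.
One quarter-note beat = 60000 / BPM = 60000 / 51 ms
Dotted quarter note = 3/2 × quarter note
Duration = 3/2 × 60000 / 51 = 90000 / 51
= 1764.7 ms


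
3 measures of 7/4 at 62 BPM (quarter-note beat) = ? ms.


Solution.
Quarter-note beat duration = 60000 / 62 ms
Beats per measure (7/4) = 7
One measure = 7 × 60000 / 62 = 420000 / 62 ms
3 measures = 3 × 420000 / 62 = 1260000 / 62
= 20322.6 ms


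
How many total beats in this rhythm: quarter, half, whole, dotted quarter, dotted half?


Step by step:
Beat values:
  quarter = 1 beat
  half = 2 beats
  whole = 4 beats
  dotted quarter = 1.5 beats
  dotted half = 3 beats
Sum = 1 + 2 + 4 + 1.5 + 3
= 11.5 beats


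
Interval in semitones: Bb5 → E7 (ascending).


Absolute semitone position = octave×12 + chromatic position
Bb5: 5×12 + 10 = 70
E7: 7×12 + 4 = 88
Difference = 88 - 70 = 18
= 18 semitones


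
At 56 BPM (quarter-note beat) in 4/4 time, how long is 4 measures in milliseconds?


Working:
Quarter-note beat duration = 60000 / 56 ms
Beats per measure (4/4) = 4
One measure = 4 × 60000 / 56 = 240000 / 56 ms
4 measures = 4 × 240000 / 56 = 960000 / 56
= 17142.9 ms


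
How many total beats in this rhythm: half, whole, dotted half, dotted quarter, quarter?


Step by step:
Beat values:
  half = 2 beats
  whole = 4 beats
  dotted half = 3 beats
  dotted quarter = 1.5 beats
  quarter = 1 beat
Sum = 2 + 4 + 3 + 1.5 + 1
= 11.5 beats


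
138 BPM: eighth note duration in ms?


Step by step:
One quarter-note beat = 60000 / BPM = 60000 / 138 ms
Eighth note = 1/2 × quarter note
Duration = 1/2 × 60000 / 138 = 30000 / 138
= 217.4 ms


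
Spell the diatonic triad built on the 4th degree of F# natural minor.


Reasoning:
F# natural minor scale: F# G# A B C# D E
Diatonic triad on degree 4 stacks scale notes 4, 6, 1: B D F#
B→D = 3 semitones; B→F# = 7 semitones → minor triad
= B D F# (minor)


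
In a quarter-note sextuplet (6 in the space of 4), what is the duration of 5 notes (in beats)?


Working:
Sextuplet: 6 notes occupy the space of 4 quarter notes
Space = 4 × 1 = 4 beats
Each sextuplet note = 4 / 6 = 2/3 beats
5 notes = 5 × 2/3 = 10/3
= 10/3 beats


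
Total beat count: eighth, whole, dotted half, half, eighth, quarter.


Reasoning:
Beat values:
  eighth = 0.5 beats
  whole = 4 beats
  dotted half = 3 beats
  half = 2 beats
  eighth = 0.5 beats
  quarter = 1 beat
Sum = 0.5 + 4 + 3 + 2 + 0.5 + 1
= 11 beats


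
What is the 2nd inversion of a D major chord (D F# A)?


Let's work it out.
Root position: D F# A
2nd inversion: move root and 3rd up an octave
Bass note: A
Notes (bottom to top) = A D F#


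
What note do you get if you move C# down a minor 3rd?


Working:
minor 3rd: 3 letter names, 3 semitones
Letter: C - 2 → A
Pitch: C# - 3 semitones, spelled as an A → A#
= A#


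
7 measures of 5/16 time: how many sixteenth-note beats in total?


Reasoning:
Time signature 5/16: the bottom number 16 means the sixteenth note gets one count
The top number 5 means 5 sixteenth-note beats per measure
Total = 5 × 7 measures
= 35 sixteenth-note beats


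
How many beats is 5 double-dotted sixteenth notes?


Working:
Base sixteenth note = 1/4 beats
Dot 1 adds half the previous value: +1/8
Dot 2 adds half the previous value: +1/16
One double-dotted sixteenth = 1/4 + 1/8 + 1/16 = 7/16
5 of them = 5 × 7/16 = 35/16
= 35/16 beats


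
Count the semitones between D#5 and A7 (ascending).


Reasoning:
Absolute semitone position = octave×12 + chromatic position
D#5: 5×12 + 3 = 63
A7: 7×12 + 9 = 93
Difference = 93 - 63 = 30
= 30 semitones


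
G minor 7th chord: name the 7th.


Solution.
Minor 7th chord = root + minor 3rd + perfect 5th + minor 7th
Seventh chords stack in thirds, so the letter names are G-B-D-F
Root: G
Minor 3rd above G: Bb
Perfect 5th above G: D
Minor 7th above G: F
The 7th = F


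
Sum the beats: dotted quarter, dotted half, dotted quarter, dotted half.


Let's work it out.
Beat values:
  dotted quarter = 1.5 beats
  dotted half = 3 beats
  dotted quarter = 1.5 beats
  dotted half = 3 beats
Sum = 1.5 + 3 + 1.5 + 3
= 9 beats


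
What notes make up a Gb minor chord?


Minor triad = root + minor 3rd (3 semitones) + perfect 5th (7 semitones)
A triad on Gb stacks thirds, so the chord tones use letter names G-B-D
Root: Gb
Minor 3rd above Gb: Bbb
Perfect 5th above Gb: Db
Chord = Gb Bbb Db


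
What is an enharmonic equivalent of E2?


Let's work it out.
Enharmonic notes sound the same pitch but are spelled with different letter names
E and D## name the same pitch class
= D##2


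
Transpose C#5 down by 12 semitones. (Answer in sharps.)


Reasoning:
C#5: chromatic position 1 in octave 5 → absolute = 5×12 + 1 = 61
Transpose down 12: 61 - 12 = 49
49 = 4×12 + 1 → C# in octave 4
Result = C#4


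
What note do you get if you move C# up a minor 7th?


Let's work it out.
minor 7th: 7 letter names, 10 semitones
Letter: C + 6 → B
Pitch: C# + 10 semitones, spelled as a B → B
= B


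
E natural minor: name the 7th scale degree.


Solution.
Natural minor scale pattern: W-H-W-W-H-W-W (2-1-2-2-1-2-2 semitones)
Starting from E:
  E + 2 semitones → F#
  F# + 1 semitone → G
  G + 2 semitones → A
  A + 2 semitones → B
  B + 1 semitone → C
  C + 2 semitones → D
  D + 2 semitones → E
Scale: E F# G A B C D
Degree 7 = D


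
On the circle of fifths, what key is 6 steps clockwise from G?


Reasoning:
Each clockwise step on the circle of fifths moves up a perfect 5th
From G: G → D → A → E → B → F#/Gb → Db
= Db


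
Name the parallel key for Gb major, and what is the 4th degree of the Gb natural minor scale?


Parallel keys share the same tonic but differ in mode
Gb major → parallel is Gb minor
Gb natural minor scale: Gb Ab Bbb Cb Db Ebb Fb
= Gb minor; 4th degree = Cb


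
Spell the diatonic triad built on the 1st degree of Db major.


Db major scale: Db Eb F Gb Ab Bb C
Diatonic triad on degree 1 stacks scale notes 1, 3, 5: Db F Ab
Db→F = 4 semitones; Db→Ab = 7 semitones → major triad
= Db F Ab (major)


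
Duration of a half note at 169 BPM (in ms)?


Working:
One quarter-note beat = 60000 / BPM = 60000 / 169 ms
Half note = 2 × quarter note
Duration = 2 × 60000 / 169 = 120000 / 169
= 710.1 ms


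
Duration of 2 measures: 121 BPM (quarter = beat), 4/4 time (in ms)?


Step by step:
Quarter-note beat duration = 60000 / 121 ms
Beats per measure (4/4) = 4
One measure = 4 × 60000 / 121 = 240000 / 121 ms
2 measures = 2 × 240000 / 121 = 480000 / 121
= 3966.9 ms


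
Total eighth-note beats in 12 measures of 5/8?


Step by step:
Time signature 5/8: the bottom number 8 means the eighth note gets one count
The top number 5 means 5 eighth-note beats per measure
Total = 5 × 12 measures
= 60 eighth-note beats


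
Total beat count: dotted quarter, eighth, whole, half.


Beat values:
  dotted quarter = 1.5 beats
  eighth = 0.5 beats
  whole = 4 beats
  half = 2 beats
Sum = 1.5 + 0.5 + 4 + 2
= 8 beats


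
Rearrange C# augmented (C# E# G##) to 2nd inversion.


Working:
Root position: C# E# G##
2nd inversion: move root and 3rd up an octave
Bass note: G##
Notes (bottom to top) = G## C# E#


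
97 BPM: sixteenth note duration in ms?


Reasoning:
One quarter-note beat = 60000 / BPM = 60000 / 97 ms
Sixteenth note = 1/4 × quarter note
Duration = 1/4 × 60000 / 97 = 15000 / 97
= 154.6 ms


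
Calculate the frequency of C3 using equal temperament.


Working:
f = 440 × 2^(n/12) where n = semitones from A4
C3: -21 semitones from A4
f = 440 × 2^(-21/12)
f = 130.81 Hz


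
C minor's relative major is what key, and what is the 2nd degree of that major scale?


The relative major shares the key signature and is a minor 3rd above the minor tonic
A minor 3rd above C is Eb
→ relative major of C minor is Eb major
Eb major scale: Eb F G Ab Bb C D
= Eb major; 2nd degree = F


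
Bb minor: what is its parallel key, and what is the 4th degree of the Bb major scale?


Reasoning:
Parallel keys share the same tonic but differ in mode
Bb minor → parallel is Bb major
Bb major scale: Bb C D Eb F G A
= Bb major; 4th degree = Eb


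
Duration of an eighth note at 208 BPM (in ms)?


Let's work it out.
One quarter-note beat = 60000 / BPM = 60000 / 208 ms
Eighth note = 1/2 × quarter note
Duration = 1/2 × 60000 / 208 = 30000 / 208
= 144.2 ms


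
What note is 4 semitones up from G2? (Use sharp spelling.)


Let's work it out.
G2: chromatic position 7 in octave 2 → absolute = 2×12 + 7 = 31
Transpose up 4: 31 + 4 = 35
35 = 2×12 + 11 → B in octave 2
Result = B2


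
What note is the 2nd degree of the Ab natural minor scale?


Natural minor scale pattern: W-H-W-W-H-W-W (2-1-2-2-1-2-2 semitones)
Starting from Ab:
  Ab + 2 semitones → Bb
  Bb + 1 semitone → Cb
  Cb + 2 semitones → Db
  Db + 2 semitones → Eb
  Eb + 1 semitone → Fb
  Fb + 2 semitones → Gb
  Gb + 2 semitones → Ab
Scale: Ab Bb Cb Db Eb Fb Gb
Degree 2 = Bb


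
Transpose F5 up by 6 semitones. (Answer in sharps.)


Reasoning:
F5: chromatic position 5 in octave 5 → absolute = 5×12 + 5 = 65
Transpose up 6: 65 + 6 = 71
71 = 5×12 + 11 → B in octave 5
Result = B5


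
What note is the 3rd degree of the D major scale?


Step by step:
Major scale pattern: W-W-H-W-W-W-H (2-2-1-2-2-2-1 semitones)
Starting from D:
  D + 2 semitones → E
  E + 2 semitones → F#
  F# + 1 semitone → G
  G + 2 semitones → A
  A + 2 semitones → B
  B + 2 semitones → C#
  C# + 1 semitone → D
Scale: D E F# G A B C#
Degree 3 = F#


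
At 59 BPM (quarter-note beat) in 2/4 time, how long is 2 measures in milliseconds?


Solution.
Quarter-note beat duration = 60000 / 59 ms
Beats per measure (2/4) = 2
One measure = 2 × 60000 / 59 = 120000 / 59 ms
2 measures = 2 × 120000 / 59 = 240000 / 59
= 4067.8 ms


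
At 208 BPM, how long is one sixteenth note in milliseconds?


Reasoning:
One quarter-note beat = 60000 / BPM = 60000 / 208 ms
Sixteenth note = 1/4 × quarter note
Duration = 1/4 × 60000 / 208 = 15000 / 208
= 72.1 ms


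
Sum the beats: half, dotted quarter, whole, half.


Working:
Beat values:
  half = 2 beats
  dotted quarter = 1.5 beats
  whole = 4 beats
  half = 2 beats
Sum = 2 + 1.5 + 4 + 2
= 9.5 beats


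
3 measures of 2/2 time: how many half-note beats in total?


Working:
Time signature 2/2: the bottom number 2 means the half note gets one count
The top number 2 means 2 half-note beats per measure
Total = 2 × 3 measures
= 6 half-note beats


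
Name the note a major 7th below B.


Reasoning:
A 7th spans 7 letter names, so from B we land on C
A major 7th = 11 semitones below B
Spell C at that pitch: C
= C


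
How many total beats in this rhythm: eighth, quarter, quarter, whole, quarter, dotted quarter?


Reasoning:
Beat values:
  eighth = 0.5 beats
  quarter = 1 beat
  quarter = 1 beat
  whole = 4 beats
  quarter = 1 beat
  dotted quarter = 1.5 beats
Sum = 0.5 + 1 + 1 + 4 + 1 + 1.5
= 9 beats


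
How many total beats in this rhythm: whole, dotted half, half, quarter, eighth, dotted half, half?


Working:
Beat values:
  whole = 4 beats
  dotted half = 3 beats
  half = 2 beats
  quarter = 1 beat
  eighth = 0.5 beats
  dotted half = 3 beats
  half = 2 beats
Sum = 4 + 3 + 2 + 1 + 0.5 + 3 + 2
= 15.5 beats


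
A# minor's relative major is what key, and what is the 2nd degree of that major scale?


Working:
The relative major shares the key signature and is a minor 3rd above the minor tonic
A minor 3rd above A# is C#
→ relative major of A# minor is C# major
C# major scale: C# D# E# F# G# A# B#
= C# major; 2nd degree = D#


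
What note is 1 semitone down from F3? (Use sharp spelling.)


F3: chromatic position 5 in octave 3 → absolute = 3×12 + 5 = 41
Transpose down 1: 41 - 1 = 40
40 = 3×12 + 4 → E in octave 3
Result = E3


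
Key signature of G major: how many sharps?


Sharp major keys follow the circle of fifths: C(0), G(1), D(2), A(3), E(4), B(5), F#(6), C#(7)
G major has 1 sharp
Order of sharps: F# C# G# D# A# E# B# → first 1: F#
= 1 sharp


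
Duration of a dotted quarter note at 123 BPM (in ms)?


One quarter-note beat = 60000 / BPM = 60000 / 123 ms
Dotted quarter note = 3/2 × quarter note
Duration = 3/2 × 60000 / 123 = 90000 / 123
= 731.7 ms


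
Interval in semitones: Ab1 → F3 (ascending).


Absolute semitone position = octave×12 + chromatic position
Ab1: 1×12 + 8 = 20
F3: 3×12 + 5 = 41
Difference = 41 - 20 = 21
= 21 semitones


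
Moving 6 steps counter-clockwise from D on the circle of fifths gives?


Step by step:
Each counter-clockwise step moves down a perfect 5th (= up a perfect 4th)
From D: D → G → C → F → Bb → Eb → Ab
= Ab


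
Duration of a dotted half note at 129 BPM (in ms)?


Reasoning:
One quarter-note beat = 60000 / BPM = 60000 / 129 ms
Dotted half note = 3 × quarter note
Duration = 3 × 60000 / 129 = 180000 / 129
= 1395.3 ms


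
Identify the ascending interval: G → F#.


Working:
Letter names: G → F spans 7 letter names → a 7th
Semitones: G → F# = 11 half-steps
A 7th of 11 semitones is a major 7th
= major 7th


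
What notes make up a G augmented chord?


Augmented triad = root + major 3rd (4 semitones) + augmented 5th (8 semitones)
A triad on G stacks thirds, so the chord tones use letter names G-B-D
Root: G
Major 3rd above G: B
Augmented 5th above G: D#
Chord = G B D#


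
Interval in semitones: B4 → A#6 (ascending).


Solution.
Absolute semitone position = octave×12 + chromatic position
B4: 4×12 + 11 = 59
A#6: 6×12 + 10 = 82
Difference = 82 - 59 = 23
= 23 semitones


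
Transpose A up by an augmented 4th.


augmented 4th: 4 letter names, 6 semitones
Letter: A + 3 → D
Pitch: A + 6 semitones, spelled as a D → D#
= D#


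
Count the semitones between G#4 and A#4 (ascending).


Reasoning:
Absolute semitone position = octave×12 + chromatic position
G#4: 4×12 + 8 = 56
A#4: 4×12 + 10 = 58
Difference = 58 - 56 = 2
= 2 semitones


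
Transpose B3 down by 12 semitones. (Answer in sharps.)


Reasoning:
B3: chromatic position 11 in octave 3 → absolute = 3×12 + 11 = 47
Transpose down 12: 47 - 12 = 35
35 = 2×12 + 11 → B in octave 2
Result = B2


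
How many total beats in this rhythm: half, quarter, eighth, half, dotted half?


Working:
Beat values:
  half = 2 beats
  quarter = 1 beat
  eighth = 0.5 beats
  half = 2 beats
  dotted half = 3 beats
Sum = 2 + 1 + 0.5 + 2 + 3
= 8.5 beats


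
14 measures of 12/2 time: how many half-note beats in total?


Working:
Time signature 12/2: the bottom number 2 means the half note gets one count
The top number 12 means 12 half-note beats per measure
Total = 12 × 14 measures
= 168 half-note beats


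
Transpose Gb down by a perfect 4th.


Working:
perfect 4th: 4 letter names, 5 semitones
Letter: G - 3 → D
Pitch: Gb - 5 semitones, spelled as a D → Db
= Db


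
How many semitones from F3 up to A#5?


Absolute semitone position = octave×12 + chromatic position
F3: 3×12 + 5 = 41
A#5: 5×12 + 10 = 70
Difference = 70 - 41 = 29
= 29 semitones


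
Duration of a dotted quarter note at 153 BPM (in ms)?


One quarter-note beat = 60000 / BPM = 60000 / 153 ms
Dotted quarter note = 3/2 × quarter note
Duration = 3/2 × 60000 / 153 = 90000 / 153
= 588.2 ms


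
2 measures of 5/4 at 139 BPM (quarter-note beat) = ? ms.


Reasoning:
Quarter-note beat duration = 60000 / 139 ms
Beats per measure (5/4) = 5
One measure = 5 × 60000 / 139 = 300000 / 139 ms
2 measures = 2 × 300000 / 139 = 600000 / 139
= 4316.5 ms


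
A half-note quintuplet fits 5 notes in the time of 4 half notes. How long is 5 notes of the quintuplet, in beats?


Quintuplet: 5 notes occupy the space of 4 half notes
Space = 4 × 2 = 8 beats
Each quintuplet note = 8 / 5 = 8/5 beats
5 notes = 5 × 8/5 = 8
= 8 beats


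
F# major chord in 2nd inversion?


Root position: F# A# C#
2nd inversion: move root and 3rd up an octave
Bass note: C#
Notes (bottom to top) = C# F# A#


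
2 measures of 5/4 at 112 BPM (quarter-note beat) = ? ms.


Step by step:
Quarter-note beat duration = 60000 / 112 ms
Beats per measure (5/4) = 5
One measure = 5 × 60000 / 112 = 300000 / 112 ms
2 measures = 2 × 300000 / 112 = 600000 / 112
= 5357.1 ms


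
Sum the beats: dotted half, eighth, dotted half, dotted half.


Solution.
Beat values:
  dotted half = 3 beats
  eighth = 0.5 beats
  dotted half = 3 beats
  dotted half = 3 beats
Sum = 3 + 0.5 + 3 + 3
= 9.5 beats


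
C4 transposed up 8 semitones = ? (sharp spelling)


Step by step:
C4: chromatic position 0 in octave 4 → absolute = 4×12 + 0 = 48
Transpose up 8: 48 + 8 = 56
56 = 4×12 + 8 → G# in octave 4
Result = G#4


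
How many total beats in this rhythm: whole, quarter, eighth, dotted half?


Let's work it out.
Beat values:
  whole = 4 beats
  quarter = 1 beat
  eighth = 0.5 beats
  dotted half = 3 beats
Sum = 4 + 1 + 0.5 + 3
= 8.5 beats


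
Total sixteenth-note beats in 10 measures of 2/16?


Step by step:
Time signature 2/16: the bottom number 16 means the sixteenth note gets one count
The top number 2 means 2 sixteenth-note beats per measure
Total = 2 × 10 measures
= 20 sixteenth-note beats


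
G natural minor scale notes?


Natural minor scale pattern: W-H-W-W-H-W-W (2-1-2-2-1-2-2 semitones)
Starting from G:
  G + 2 semitones → A
  A + 1 semitone → Bb
  Bb + 2 semitones → C
  C + 2 semitones → D
  D + 1 semitone → Eb
  Eb + 2 semitones → F
  F + 2 semitones → G
Scale = G A Bb C D Eb F


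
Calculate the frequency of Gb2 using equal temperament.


Reasoning:
f = 440 × 2^(n/12) where n = semitones from A4
Gb2: -27 semitones from A4
f = 440 × 2^(-27/12)
f = 92.50 Hz


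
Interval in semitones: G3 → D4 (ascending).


Reasoning:
Absolute semitone position = octave×12 + chromatic position
G3: 3×12 + 7 = 43
D4: 4×12 + 2 = 50
Difference = 50 - 43 = 7
= 7 semitones


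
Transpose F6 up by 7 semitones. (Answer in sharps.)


Solution.
F6: chromatic position 5 in octave 6 → absolute = 6×12 + 5 = 77
Transpose up 7: 77 + 7 = 84
84 = 7×12 + 0 → C in octave 7
Result = C7


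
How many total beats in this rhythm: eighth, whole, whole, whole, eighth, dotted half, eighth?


Beat values:
  eighth = 0.5 beats
  whole = 4 beats
  whole = 4 beats
  whole = 4 beats
  eighth = 0.5 beats
  dotted half = 3 beats
  eighth = 0.5 beats
Sum = 0.5 + 4 + 4 + 4 + 0.5 + 3 + 0.5
= 16.5 beats


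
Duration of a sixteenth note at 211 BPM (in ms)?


Let's work it out.
One quarter-note beat = 60000 / BPM = 60000 / 211 ms
Sixteenth note = 1/4 × quarter note
Duration = 1/4 × 60000 / 211 = 15000 / 211
= 71.1 ms


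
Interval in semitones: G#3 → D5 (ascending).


Working:
Absolute semitone position = octave×12 + chromatic position
G#3: 3×12 + 8 = 44
D5: 5×12 + 2 = 62
Difference = 62 - 44 = 18
= 18 semitones


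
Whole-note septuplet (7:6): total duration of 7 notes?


Septuplet: 7 notes occupy the space of 6 whole notes
Space = 6 × 4 = 24 beats
Each septuplet note = 24 / 7 = 24/7 beats
7 notes = 7 × 24/7 = 24
= 24 beats


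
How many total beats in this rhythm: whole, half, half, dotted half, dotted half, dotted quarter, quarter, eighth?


Step by step:
Beat values:
  whole = 4 beats
  half = 2 beats
  half = 2 beats
  dotted half = 3 beats
  dotted half = 3 beats
  dotted quarter = 1.5 beats
  quarter = 1 beat
  eighth = 0.5 beats
Sum = 4 + 2 + 2 + 3 + 3 + 1.5 + 1 + 0.5
= 17 beats


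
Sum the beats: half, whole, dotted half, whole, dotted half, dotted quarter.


Let's work it out.
Beat values:
  half = 2 beats
  whole = 4 beats
  dotted half = 3 beats
  whole = 4 beats
  dotted half = 3 beats
  dotted quarter = 1.5 beats
Sum = 2 + 4 + 3 + 4 + 3 + 1.5
= 17.5 beats


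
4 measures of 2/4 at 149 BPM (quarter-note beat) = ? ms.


Let's work it out.
Quarter-note beat duration = 60000 / 149 ms
Beats per measure (2/4) = 2
One measure = 2 × 60000 / 149 = 120000 / 149 ms
4 measures = 4 × 120000 / 149 = 480000 / 149
= 3221.5 ms


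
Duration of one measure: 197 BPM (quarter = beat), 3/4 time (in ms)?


Let's work it out.
Quarter-note beat duration = 60000 / 197 ms
Beats per measure (3/4) = 3
One measure = 3 × 60000 / 197 = 180000 / 197 ms
= 913.7 ms


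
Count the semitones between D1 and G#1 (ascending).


Absolute semitone position = octave×12 + chromatic position
D1: 1×12 + 2 = 14
G#1: 1×12 + 8 = 20
Difference = 20 - 14 = 6
= 6 semitones


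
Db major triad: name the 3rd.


Major triad = root + major 3rd (4 semitones) + perfect 5th (7 semitones)
A triad on Db stacks thirds, so the chord tones use letter names D-F-A
Root: Db
Major 3rd above Db: F
Perfect 5th above Db: Ab
The 3rd = F


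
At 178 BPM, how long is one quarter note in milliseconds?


Let's work it out.
One quarter-note beat = 60000 / BPM = 60000 / 178 ms
Duration = 60000 / 178
= 337.1 ms


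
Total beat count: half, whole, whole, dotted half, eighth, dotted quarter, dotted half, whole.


Solution.
Beat values:
  half = 2 beats
  whole = 4 beats
  whole = 4 beats
  dotted half = 3 beats
  eighth = 0.5 beats
  dotted quarter = 1.5 beats
  dotted half = 3 beats
  whole = 4 beats
Sum = 2 + 4 + 4 + 3 + 0.5 + 1.5 + 3 + 4
= 22 beats


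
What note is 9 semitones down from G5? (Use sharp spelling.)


G5: chromatic position 7 in octave 5 → absolute = 5×12 + 7 = 67
Transpose down 9: 67 - 9 = 58
58 = 4×12 + 10 → A# in octave 4
Result = A#4


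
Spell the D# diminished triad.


Diminished triad = root + minor 3rd (3 semitones) + diminished 5th (6 semitones)
A triad on D# stacks thirds, so the chord tones use letter names D-F-A
Root: D#
Minor 3rd above D#: F#
Diminished 5th above D#: A
Chord = D# F# A


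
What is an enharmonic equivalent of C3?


Working:
Enharmonic notes sound the same pitch but are spelled with different letter names
C and Dbb name the same pitch class
= Dbb3


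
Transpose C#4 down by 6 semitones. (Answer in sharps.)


Let's work it out.
C#4: chromatic position 1 in octave 4 → absolute = 4×12 + 1 = 49
Transpose down 6: 49 - 6 = 43
43 = 3×12 + 7 → G in octave 3
Result = G3


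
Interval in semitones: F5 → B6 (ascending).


Absolute semitone position = octave×12 + chromatic position
F5: 5×12 + 5 = 65
B6: 6×12 + 11 = 83
Difference = 83 - 65 = 18
= 18 semitones


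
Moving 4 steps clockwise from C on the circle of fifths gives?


Working:
Each clockwise step on the circle of fifths moves up a perfect 5th
From C: C → G → D → A → E
= E


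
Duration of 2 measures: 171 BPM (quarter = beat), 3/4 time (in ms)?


Solution.
Quarter-note beat duration = 60000 / 171 ms
Beats per measure (3/4) = 3
One measure = 3 × 60000 / 171 = 180000 / 171 ms
2 measures = 2 × 180000 / 171 = 360000 / 171
= 2105.3 ms


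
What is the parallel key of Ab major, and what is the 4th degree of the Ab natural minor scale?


Parallel keys share the same tonic but differ in mode
Ab major → parallel is Ab minor
Ab natural minor scale: Ab Bb Cb Db Eb Fb Gb
= Ab minor; 4th degree = Db


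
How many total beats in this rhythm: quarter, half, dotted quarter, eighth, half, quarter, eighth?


Step by step:
Beat values:
  quarter = 1 beat
  half = 2 beats
  dotted quarter = 1.5 beats
  eighth = 0.5 beats
  half = 2 beats
  quarter = 1 beat
  eighth = 0.5 beats
Sum = 1 + 2 + 1.5 + 0.5 + 2 + 1 + 0.5
= 8.5 beats


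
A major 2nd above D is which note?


Reasoning:
A 2nd spans 2 letter names, so from D we land on E
A major 2nd = 2 semitones above D
Spell E at that pitch: E
= E


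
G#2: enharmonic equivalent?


Solution.
Enharmonic notes sound the same pitch but are spelled with different letter names
G# and Ab name the same pitch class
= Ab2


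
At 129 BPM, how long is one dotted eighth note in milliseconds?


Working:
One quarter-note beat = 60000 / BPM = 60000 / 129 ms
Dotted eighth note = 3/4 × quarter note
Duration = 3/4 × 60000 / 129 = 45000 / 129
= 348.8 ms


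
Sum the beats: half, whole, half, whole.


Step by step:
Beat values:
  half = 2 beats
  whole = 4 beats
  half = 2 beats
  whole = 4 beats
Sum = 2 + 4 + 2 + 4
= 12 beats


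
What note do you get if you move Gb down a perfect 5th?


perfect 5th: 5 letter names, 7 semitones
Letter: G - 4 → C
Pitch: Gb - 7 semitones, spelled as a C → Cb
= Cb


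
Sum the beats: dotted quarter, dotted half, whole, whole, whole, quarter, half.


Beat values:
  dotted quarter = 1.5 beats
  dotted half = 3 beats
  whole = 4 beats
  whole = 4 beats
  whole = 4 beats
  quarter = 1 beat
  half = 2 beats
Sum = 1.5 + 3 + 4 + 4 + 4 + 1 + 2
= 19.5 beats


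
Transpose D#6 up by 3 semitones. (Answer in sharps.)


Step by step:
D#6: chromatic position 3 in octave 6 → absolute = 6×12 + 3 = 75
Transpose up 3: 75 + 3 = 78
78 = 6×12 + 6 → F# in octave 6
Result = F#6


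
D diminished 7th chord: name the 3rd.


Let's work it out.
Diminished 7th chord = root + minor 3rd + diminished 5th + diminished 7th
Seventh chords stack in thirds, so the letter names are D-F-A-C
Root: D
Minor 3rd above D: F
Diminished 5th above D: Ab
Diminished 7th above D: Cb
The 3rd = F


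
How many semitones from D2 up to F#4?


Step by step:
Absolute semitone position = octave×12 + chromatic position
D2: 2×12 + 2 = 26
F#4: 4×12 + 6 = 54
Difference = 54 - 26 = 28
= 28 semitones


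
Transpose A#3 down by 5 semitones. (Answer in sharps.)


A#3: chromatic position 10 in octave 3 → absolute = 3×12 + 10 = 46
Transpose down 5: 46 - 5 = 41
41 = 3×12 + 5 → F in octave 3
Result = F3


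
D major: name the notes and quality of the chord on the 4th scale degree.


Let's work it out.
D major scale: D E F# G A B C#
Diatonic triad on degree 4 stacks scale notes 4, 6, 1: G B D
G→B = 4 semitones; G→D = 7 semitones → major triad
= G B D (major)


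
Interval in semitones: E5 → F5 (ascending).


Absolute semitone position = octave×12 + chromatic position
E5: 5×12 + 4 = 64
F5: 5×12 + 5 = 65
Difference = 65 - 64 = 1
= 1 semitone


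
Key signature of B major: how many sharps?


Sharp major keys follow the circle of fifths: C(0), G(1), D(2), A(3), E(4), B(5), F#(6), C#(7)
B major has 5 sharps
Order of sharps: F# C# G# D# A# E# B# → first 5: F#, C#, G#, D#, A#
= 5 sharps


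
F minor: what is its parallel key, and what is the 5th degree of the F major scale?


Parallel keys share the same tonic but differ in mode
F minor → parallel is F major
F major scale: F G A Bb C D E
= F major; 5th degree = C


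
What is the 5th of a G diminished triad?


Step by step:
Diminished triad = root + minor 3rd (3 semitones) + diminished 5th (6 semitones)
A triad on G stacks thirds, so the chord tones use letter names G-B-D
Root: G
Minor 3rd above G: Bb
Diminished 5th above G: Db
The 5th = Db


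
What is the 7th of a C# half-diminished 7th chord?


Working:
Half-diminished 7th chord = root + minor 3rd + diminished 5th + minor 7th
Seventh chords stack in thirds, so the letter names are C-E-G-B
Root: C#
Minor 3rd above C#: E
Diminished 5th above C#: G
Minor 7th above C#: B
The 7th = B


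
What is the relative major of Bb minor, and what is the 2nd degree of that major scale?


The relative major shares the key signature and is a minor 3rd above the minor tonic
A minor 3rd above Bb is Db
→ relative major of Bb minor is Db major
Db major scale: Db Eb F Gb Ab Bb C
= Db major; 2nd degree = Eb


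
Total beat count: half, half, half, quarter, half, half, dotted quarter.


Step by step:
Beat values:
  half = 2 beats
  half = 2 beats
  half = 2 beats
  quarter = 1 beat
  half = 2 beats
  half = 2 beats
  dotted quarter = 1.5 beats
Sum = 2 + 2 + 2 + 1 + 2 + 2 + 1.5
= 12.5 beats


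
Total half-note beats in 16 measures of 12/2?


Step by step:
Time signature 12/2: the bottom number 2 means the half note gets one count
The top number 12 means 12 half-note beats per measure
Total = 12 × 16 measures
= 192 half-note beats


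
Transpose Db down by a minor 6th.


minor 6th: 6 letter names, 8 semitones
Letter: D - 5 → F
Pitch: Db - 8 semitones, spelled as an F → F
= F


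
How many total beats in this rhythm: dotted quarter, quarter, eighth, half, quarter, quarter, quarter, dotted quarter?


Solution.
Beat values:
  dotted quarter = 1.5 beats
  quarter = 1 beat
  eighth = 0.5 beats
  half = 2 beats
  quarter = 1 beat
  quarter = 1 beat
  quarter = 1 beat
  dotted quarter = 1.5 beats
Sum = 1.5 + 1 + 0.5 + 2 + 1 + 1 + 1 + 1.5
= 9.5 beats


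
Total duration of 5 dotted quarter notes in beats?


Let's work it out.
Base quarter note = 1 beat
Dot 1 adds half the previous value: +1/2
One dotted quarter = 1 + 1/2 = 3/2
5 of them = 5 × 3/2 = 15/2
= 15/2 beats


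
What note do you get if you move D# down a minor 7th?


Solution.
minor 7th: 7 letter names, 10 semitones
Letter: D - 6 → E
Pitch: D# - 10 semitones, spelled as an E → E#
= E#


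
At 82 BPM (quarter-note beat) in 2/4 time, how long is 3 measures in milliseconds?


Let's work it out.
Quarter-note beat duration = 60000 / 82 ms
Beats per measure (2/4) = 2
One measure = 2 × 60000 / 82 = 120000 / 82 ms
3 measures = 3 × 120000 / 82 = 360000 / 82
= 4390.2 ms


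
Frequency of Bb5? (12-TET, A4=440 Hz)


Step by step:
f = 440 × 2^(n/12) where n = semitones from A4
Bb5: 13 semitones from A4
f = 440 × 2^(13/12)
f = 932.33 Hz


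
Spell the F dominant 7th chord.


Let's work it out.
Dominant 7th chord = root + major 3rd + perfect 5th + minor 7th
Seventh chords stack in thirds, so the letter names are F-A-C-E
Root: F
Major 3rd above F: A
Perfect 5th above F: C
Minor 7th above F: Eb
Chord = F A C Eb


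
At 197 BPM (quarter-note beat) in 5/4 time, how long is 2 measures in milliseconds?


Let's work it out.
Quarter-note beat duration = 60000 / 197 ms
Beats per measure (5/4) = 5
One measure = 5 × 60000 / 197 = 300000 / 197 ms
2 measures = 2 × 300000 / 197 = 600000 / 197
= 3045.7 ms
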